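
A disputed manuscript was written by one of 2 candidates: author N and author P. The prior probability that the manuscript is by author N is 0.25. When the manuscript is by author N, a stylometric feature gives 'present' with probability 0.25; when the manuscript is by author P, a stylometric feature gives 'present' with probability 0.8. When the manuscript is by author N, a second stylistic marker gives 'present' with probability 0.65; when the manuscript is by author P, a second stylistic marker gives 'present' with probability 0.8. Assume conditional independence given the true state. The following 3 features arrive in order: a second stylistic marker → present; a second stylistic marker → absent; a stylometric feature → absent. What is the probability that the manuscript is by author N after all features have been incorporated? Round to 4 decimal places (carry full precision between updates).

0.6399

After a second stylistic marker='present': P(author N) = 0.65·0.2500 / (0.65·0.2500 + 0.8·0.7500) ≈ 0.2131
After a second stylistic marker='absent': P(author N) = 0.35·0.2131 / (0.35·0.2131 + 0.2·0.7869) ≈ 0.3216
After a stylometric feature='absent': P(author N) = 0.75·0.3216 / (0.75·0.3216 + 0.2·0.6784) ≈ 0.6399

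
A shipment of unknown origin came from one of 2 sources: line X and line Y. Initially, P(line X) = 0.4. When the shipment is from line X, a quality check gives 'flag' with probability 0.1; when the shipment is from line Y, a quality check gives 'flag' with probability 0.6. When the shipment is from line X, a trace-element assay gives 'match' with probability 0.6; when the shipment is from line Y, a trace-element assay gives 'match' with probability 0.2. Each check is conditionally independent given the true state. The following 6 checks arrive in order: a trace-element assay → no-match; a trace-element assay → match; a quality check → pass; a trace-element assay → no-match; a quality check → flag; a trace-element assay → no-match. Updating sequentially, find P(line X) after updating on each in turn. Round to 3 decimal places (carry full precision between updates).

0.086

Each posterior becomes the prior for the next update.
After a trace-element assay='no-match': P(line X) = 0.4·0.4000 / (0.4·0.4000 + 0.8·0.6000) ≈ 0.2500
After a trace-element assay='match': P(line X) = 0.6·0.2500 / (0.6·0.2500 + 0.2·0.7500) ≈ 0.5000
After a quality check='pass': P(line X) = 0.9·0.5000 / (0.9·0.5000 + 0.4·0.5000) ≈ 0.6923
After a trace-element assay='no-match': P(line X) = 0.4·0.6923 / (0.4·0.6923 + 0.8·0.3077) ≈ 0.5294
After a quality check='flag': P(line X) = 0.1·0.5294 / (0.1·0.5294 + 0.6·0.4706) ≈ 0.1579
After a trace-element assay='no-match': P(line X) = 0.4·0.1579 / (0.4·0.1579 + 0.8·0.8421) ≈ 0.0857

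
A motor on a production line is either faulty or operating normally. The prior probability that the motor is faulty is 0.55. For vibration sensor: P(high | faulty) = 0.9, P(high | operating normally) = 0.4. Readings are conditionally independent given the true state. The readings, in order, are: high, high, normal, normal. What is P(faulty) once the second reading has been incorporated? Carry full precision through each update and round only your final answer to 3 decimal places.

0.861

After 'high': P(faulty) = 0.9·0.5500 / (0.9·0.5500 + 0.4·0.4500) ≈ 0.7333
After 'high': P(faulty) = 0.9·0.7333 / (0.9·0.7333 + 0.4·0.2667) ≈ 0.8609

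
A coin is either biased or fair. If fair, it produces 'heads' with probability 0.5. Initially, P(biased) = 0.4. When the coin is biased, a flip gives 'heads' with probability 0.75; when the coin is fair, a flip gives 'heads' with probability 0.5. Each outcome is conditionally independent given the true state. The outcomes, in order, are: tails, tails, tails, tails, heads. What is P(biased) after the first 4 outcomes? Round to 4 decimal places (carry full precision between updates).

0.0400

After 'tails': P(biased) = 0.25·0.4000 / (0.25·0.4000 + 0.5·0.6000) ≈ 0.2500
After 'tails': P(biased) = 0.25·0.2500 / (0.25·0.2500 + 0.5·0.7500) ≈ 0.1429
After 'tails': P(biased) = 0.25·0.1429 / (0.25·0.1429 + 0.5·0.8571) ≈ 0.0769
After 'tails': P(biased) = 0.25·0.0769 / (0.25·0.0769 + 0.5·0.9231) ≈ 0.0400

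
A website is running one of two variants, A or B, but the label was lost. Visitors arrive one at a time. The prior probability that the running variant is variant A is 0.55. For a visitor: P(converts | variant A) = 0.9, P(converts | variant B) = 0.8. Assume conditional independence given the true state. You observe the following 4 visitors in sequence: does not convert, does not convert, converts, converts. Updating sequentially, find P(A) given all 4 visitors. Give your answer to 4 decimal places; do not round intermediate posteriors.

0.2789

Each posterior becomes the prior for the next update.
After 'does not convert': P(A) = 0.1·0.5500 / (0.1·0.5500 + 0.2·0.4500) ≈ 0.3793
After 'does not convert': P(A) = 0.1·0.3793 / (0.1·0.3793 + 0.2·0.6207) ≈ 0.2340
After 'converts': P(A) = 0.9·0.2340 / (0.9·0.2340 + 0.8·0.7660) ≈ 0.2558
After 'converts': P(A) = 0.9·0.2558 / (0.9·0.2558 + 0.8·0.7442) ≈ 0.2789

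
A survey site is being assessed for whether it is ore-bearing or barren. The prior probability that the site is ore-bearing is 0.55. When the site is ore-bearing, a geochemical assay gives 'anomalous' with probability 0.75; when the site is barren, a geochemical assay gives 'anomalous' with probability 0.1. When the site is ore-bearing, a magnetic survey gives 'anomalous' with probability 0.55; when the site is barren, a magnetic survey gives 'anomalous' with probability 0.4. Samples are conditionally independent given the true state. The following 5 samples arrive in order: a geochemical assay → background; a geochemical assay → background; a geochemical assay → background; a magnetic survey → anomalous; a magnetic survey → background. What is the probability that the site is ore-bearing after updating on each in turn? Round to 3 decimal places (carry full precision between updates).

Apply Bayes' rule sequentially, carrying P(ore) forward.
After a geochemical assay='background': P(ore) = 0.25·0.5500 / (0.25·0.5500 + 0.9·0.4500) ≈ 0.2535
After a geochemical assay='background': P(ore) = 0.25·0.2535 / (0.25·0.2535 + 0.9·0.7465) ≈ 0.0862
After a geochemical assay='background': P(ore) = 0.25·0.0862 / (0.25·0.0862 + 0.9·0.9138) ≈ 0.0255
After a magnetic survey='anomalous': P(ore) = 0.55·0.0255 / (0.55·0.0255 + 0.4·0.9745) ≈ 0.0348
After a magnetic survey='background': P(ore) = 0.45·0.0348 / (0.45·0.0348 + 0.6·0.9652) ≈ 0.0263

0.026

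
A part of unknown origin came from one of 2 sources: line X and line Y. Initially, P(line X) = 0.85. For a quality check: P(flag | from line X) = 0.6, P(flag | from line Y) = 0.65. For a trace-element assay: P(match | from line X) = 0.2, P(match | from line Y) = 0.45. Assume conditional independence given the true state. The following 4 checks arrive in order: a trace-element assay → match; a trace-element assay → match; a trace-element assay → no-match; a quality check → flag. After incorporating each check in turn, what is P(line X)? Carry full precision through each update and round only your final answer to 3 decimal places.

0.600

After a trace-element assay='match': P(line X) = 0.2·0.8500 / (0.2·0.8500 + 0.45·0.1500) ≈ 0.7158
After a trace-element assay='match': P(line X) = 0.2·0.7158 / (0.2·0.7158 + 0.45·0.2842) ≈ 0.5282
After a trace-element assay='no-match': P(line X) = 0.8·0.5282 / (0.8·0.5282 + 0.55·0.4718) ≈ 0.6195
After a quality check='flag': P(line X) = 0.6·0.6195 / (0.6·0.6195 + 0.65·0.3805) ≈ 0.6005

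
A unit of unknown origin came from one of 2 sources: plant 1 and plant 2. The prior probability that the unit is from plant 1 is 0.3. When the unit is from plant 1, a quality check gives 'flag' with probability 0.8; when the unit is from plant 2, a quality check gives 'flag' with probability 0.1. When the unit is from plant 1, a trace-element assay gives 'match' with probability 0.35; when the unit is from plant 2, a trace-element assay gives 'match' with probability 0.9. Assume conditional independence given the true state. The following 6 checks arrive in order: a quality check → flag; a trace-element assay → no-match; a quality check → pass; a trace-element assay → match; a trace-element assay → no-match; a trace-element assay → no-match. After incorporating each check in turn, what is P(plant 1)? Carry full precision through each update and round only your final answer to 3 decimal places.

After a quality check='flag': P(plant 1) = 0.8·0.3000 / (0.8·0.3000 + 0.1·0.7000) ≈ 0.7742
After a trace-element assay='no-match': P(plant 1) = 0.65·0.7742 / (0.65·0.7742 + 0.1·0.2258) ≈ 0.9571
After a quality check='pass': P(plant 1) = 0.2·0.9571 / (0.2·0.9571 + 0.9·0.0429) ≈ 0.8320
After a trace-element assay='match': P(plant 1) = 0.35·0.8320 / (0.35·0.8320 + 0.9·0.1680) ≈ 0.6582
After a trace-element assay='no-match': P(plant 1) = 0.65·0.6582 / (0.65·0.6582 + 0.1·0.3418) ≈ 0.9260
After a trace-element assay='no-match': P(plant 1) = 0.65·0.9260 / (0.65·0.9260 + 0.1·0.0740) ≈ 0.9879

0.988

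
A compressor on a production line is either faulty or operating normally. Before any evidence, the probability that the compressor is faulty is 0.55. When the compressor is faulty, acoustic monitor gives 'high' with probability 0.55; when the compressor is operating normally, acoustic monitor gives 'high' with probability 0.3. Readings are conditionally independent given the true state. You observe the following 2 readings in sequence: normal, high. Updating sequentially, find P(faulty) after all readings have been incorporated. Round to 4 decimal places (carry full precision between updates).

Each posterior becomes the prior for the next update.
After 'normal': P(faulty) = 0.45·0.5500 / (0.45·0.5500 + 0.7·0.4500) ≈ 0.4400
After 'high': P(faulty) = 0.55·0.4400 / (0.55·0.4400 + 0.3·0.5600) ≈ 0.5902

0.5902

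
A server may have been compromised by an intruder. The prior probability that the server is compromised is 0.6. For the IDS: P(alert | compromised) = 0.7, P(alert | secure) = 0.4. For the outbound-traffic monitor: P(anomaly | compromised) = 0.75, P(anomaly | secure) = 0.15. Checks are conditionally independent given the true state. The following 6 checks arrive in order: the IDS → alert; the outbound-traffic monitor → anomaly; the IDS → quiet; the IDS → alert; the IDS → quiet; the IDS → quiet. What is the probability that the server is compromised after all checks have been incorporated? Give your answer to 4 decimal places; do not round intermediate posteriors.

Apply Bayes' rule sequentially, carrying P(compromised) forward.
After the IDS='alert': P(compromised) = 0.7·0.6000 / (0.7·0.6000 + 0.4·0.4000) ≈ 0.7241
After the outbound-traffic monitor='anomaly': P(compromised) = 0.75·0.7241 / (0.75·0.7241 + 0.15·0.2759) ≈ 0.9292
After the IDS='quiet': P(compromised) = 0.3·0.9292 / (0.3·0.9292 + 0.6·0.0708) ≈ 0.8678
After the IDS='alert': P(compromised) = 0.7·0.8678 / (0.7·0.8678 + 0.4·0.1322) ≈ 0.9199
After the IDS='quiet': P(compromised) = 0.3·0.9199 / (0.3·0.9199 + 0.6·0.0801) ≈ 0.8517
After the IDS='quiet': P(compromised) = 0.3·0.8517 / (0.3·0.8517 + 0.6·0.1483) ≈ 0.7417

0.7417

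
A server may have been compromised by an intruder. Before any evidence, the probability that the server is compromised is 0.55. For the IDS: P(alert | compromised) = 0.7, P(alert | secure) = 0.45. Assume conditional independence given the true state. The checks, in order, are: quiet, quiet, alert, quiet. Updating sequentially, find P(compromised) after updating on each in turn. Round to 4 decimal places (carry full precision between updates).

0.2358

Each posterior becomes the prior for the next update.
After 'quiet': P(compromised) = 0.3·0.5500 / (0.3·0.5500 + 0.55·0.4500) ≈ 0.4000
After 'quiet': P(compromised) = 0.3·0.4000 / (0.3·0.4000 + 0.55·0.6000) ≈ 0.2667
After 'alert': P(compromised) = 0.7·0.2667 / (0.7·0.2667 + 0.45·0.7333) ≈ 0.3613
After 'quiet': P(compromised) = 0.3·0.3613 / (0.3·0.3613 + 0.55·0.6387) ≈ 0.2358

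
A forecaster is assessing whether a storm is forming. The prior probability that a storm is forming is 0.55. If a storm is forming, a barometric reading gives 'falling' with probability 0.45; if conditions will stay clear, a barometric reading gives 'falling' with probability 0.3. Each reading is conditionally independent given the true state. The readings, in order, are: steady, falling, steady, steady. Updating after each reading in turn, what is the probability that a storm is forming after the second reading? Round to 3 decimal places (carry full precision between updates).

0.590

After 'steady': P(storm) = 0.55·0.5500 / (0.55·0.5500 + 0.7·0.4500) ≈ 0.4899
After 'falling': P(storm) = 0.45·0.4899 / (0.45·0.4899 + 0.3·0.5101) ≈ 0.5902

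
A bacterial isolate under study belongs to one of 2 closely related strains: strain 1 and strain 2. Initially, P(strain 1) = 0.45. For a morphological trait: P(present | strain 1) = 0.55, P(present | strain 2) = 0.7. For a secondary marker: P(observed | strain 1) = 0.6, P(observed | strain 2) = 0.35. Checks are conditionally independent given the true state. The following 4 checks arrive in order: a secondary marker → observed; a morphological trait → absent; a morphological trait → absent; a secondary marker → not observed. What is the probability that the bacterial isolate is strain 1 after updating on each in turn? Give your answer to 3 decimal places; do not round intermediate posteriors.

After a secondary marker='observed': P(strain 1) = 0.6·0.4500 / (0.6·0.4500 + 0.35·0.5500) ≈ 0.5838
After a morphological trait='absent': P(strain 1) = 0.45·0.5838 / (0.45·0.5838 + 0.3·0.4162) ≈ 0.6778
After a morphological trait='absent': P(strain 1) = 0.45·0.6778 / (0.45·0.6778 + 0.3·0.3222) ≈ 0.7594
After a secondary marker='not observed': P(strain 1) = 0.4·0.7594 / (0.4·0.7594 + 0.65·0.2406) ≈ 0.6601

0.660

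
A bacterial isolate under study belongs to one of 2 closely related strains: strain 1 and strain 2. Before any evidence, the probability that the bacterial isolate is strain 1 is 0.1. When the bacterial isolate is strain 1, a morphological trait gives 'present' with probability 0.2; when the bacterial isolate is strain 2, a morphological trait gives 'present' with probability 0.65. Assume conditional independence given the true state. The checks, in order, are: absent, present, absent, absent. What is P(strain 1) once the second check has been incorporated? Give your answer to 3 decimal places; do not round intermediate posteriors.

After 'absent': P(strain 1) = 0.8·0.1000 / (0.8·0.1000 + 0.35·0.9000) ≈ 0.2025
After 'present': P(strain 1) = 0.2·0.2025 / (0.2·0.2025 + 0.65·0.7975) ≈ 0.0725

0.072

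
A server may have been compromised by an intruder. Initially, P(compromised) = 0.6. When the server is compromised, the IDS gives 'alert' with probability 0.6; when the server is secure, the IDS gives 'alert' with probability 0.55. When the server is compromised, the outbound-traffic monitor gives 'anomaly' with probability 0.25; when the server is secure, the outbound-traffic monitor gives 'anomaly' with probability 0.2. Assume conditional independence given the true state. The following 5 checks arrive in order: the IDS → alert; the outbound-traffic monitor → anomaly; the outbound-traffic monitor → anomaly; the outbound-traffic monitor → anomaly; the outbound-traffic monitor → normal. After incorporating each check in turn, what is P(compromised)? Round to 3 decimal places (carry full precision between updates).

0.750

Apply Bayes' rule sequentially, carrying P(compromised) forward.
After the IDS='alert': P(compromised) = 0.6·0.6000 / (0.6·0.6000 + 0.55·0.4000) ≈ 0.6207
After the outbound-traffic monitor='anomaly': P(compromised) = 0.25·0.6207 / (0.25·0.6207 + 0.2·0.3793) ≈ 0.6716
After the outbound-traffic monitor='anomaly': P(compromised) = 0.25·0.6716 / (0.25·0.6716 + 0.2·0.3284) ≈ 0.7188
After the outbound-traffic monitor='anomaly': P(compromised) = 0.25·0.7188 / (0.25·0.7188 + 0.2·0.2812) ≈ 0.7617
After the outbound-traffic monitor='normal': P(compromised) = 0.75·0.7617 / (0.75·0.7617 + 0.8·0.2383) ≈ 0.7498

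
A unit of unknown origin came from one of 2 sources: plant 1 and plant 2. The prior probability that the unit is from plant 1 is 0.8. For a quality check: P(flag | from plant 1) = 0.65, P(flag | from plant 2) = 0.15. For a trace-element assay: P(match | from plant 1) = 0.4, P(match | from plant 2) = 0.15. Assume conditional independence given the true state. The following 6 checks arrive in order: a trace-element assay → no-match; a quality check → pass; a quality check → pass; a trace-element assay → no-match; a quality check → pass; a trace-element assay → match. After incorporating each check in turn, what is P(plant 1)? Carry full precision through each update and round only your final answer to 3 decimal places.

0.271

After a trace-element assay='no-match': P(plant 1) = 0.6·0.8000 / (0.6·0.8000 + 0.85·0.2000) ≈ 0.7385
After a quality check='pass': P(plant 1) = 0.35·0.7385 / (0.35·0.7385 + 0.85·0.2615) ≈ 0.5376
After a quality check='pass': P(plant 1) = 0.35·0.5376 / (0.35·0.5376 + 0.85·0.4624) ≈ 0.3237
After a trace-element assay='no-match': P(plant 1) = 0.6·0.3237 / (0.6·0.3237 + 0.85·0.6763) ≈ 0.2526
After a quality check='pass': P(plant 1) = 0.35·0.2526 / (0.35·0.2526 + 0.85·0.7474) ≈ 0.1221
After a trace-element assay='match': P(plant 1) = 0.4·0.1221 / (0.4·0.1221 + 0.15·0.8779) ≈ 0.2706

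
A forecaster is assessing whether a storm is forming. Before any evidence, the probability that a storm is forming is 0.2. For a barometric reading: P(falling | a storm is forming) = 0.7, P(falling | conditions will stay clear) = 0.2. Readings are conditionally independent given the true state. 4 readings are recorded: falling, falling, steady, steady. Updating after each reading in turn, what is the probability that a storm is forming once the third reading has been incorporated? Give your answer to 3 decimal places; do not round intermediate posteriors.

0.535

After 'falling': P(storm) = 0.7·0.2000 / (0.7·0.2000 + 0.2·0.8000) ≈ 0.4667
After 'falling': P(storm) = 0.7·0.4667 / (0.7·0.4667 + 0.2·0.5333) ≈ 0.7538
After 'steady': P(storm) = 0.3·0.7538 / (0.3·0.7538 + 0.8·0.2462) ≈ 0.5345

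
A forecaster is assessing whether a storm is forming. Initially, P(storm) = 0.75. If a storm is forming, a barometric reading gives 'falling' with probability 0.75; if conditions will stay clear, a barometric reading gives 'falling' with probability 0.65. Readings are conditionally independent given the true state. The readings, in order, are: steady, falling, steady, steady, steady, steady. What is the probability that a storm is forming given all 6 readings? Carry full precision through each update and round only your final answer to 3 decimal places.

0.392

After 'steady': P(storm) = 0.25·0.7500 / (0.25·0.7500 + 0.35·0.2500) ≈ 0.6818
After 'falling': P(storm) = 0.75·0.6818 / (0.75·0.6818 + 0.65·0.3182) ≈ 0.7120
After 'steady': P(storm) = 0.25·0.7120 / (0.25·0.7120 + 0.35·0.2880) ≈ 0.6385
After 'steady': P(storm) = 0.25·0.6385 / (0.25·0.6385 + 0.35·0.3615) ≈ 0.5578
After 'steady': P(storm) = 0.25·0.5578 / (0.25·0.5578 + 0.35·0.4422) ≈ 0.4740
After 'steady': P(storm) = 0.25·0.4740 / (0.25·0.4740 + 0.35·0.5260) ≈ 0.3916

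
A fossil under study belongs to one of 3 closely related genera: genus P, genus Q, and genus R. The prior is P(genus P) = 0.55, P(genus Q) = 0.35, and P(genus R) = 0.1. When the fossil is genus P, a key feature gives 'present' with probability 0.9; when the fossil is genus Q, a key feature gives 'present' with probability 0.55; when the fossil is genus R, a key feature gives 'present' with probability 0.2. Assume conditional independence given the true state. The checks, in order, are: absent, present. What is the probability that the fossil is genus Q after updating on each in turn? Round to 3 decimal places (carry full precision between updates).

After 'absent': normaliser = 0.1·0.5500 + 0.45·0.3500 + 0.8·0.1000; P(genus P) ≈ 0.1880, P(genus Q) ≈ 0.5385, P(genus R) ≈ 0.2735
After 'present': normaliser = 0.9·0.1880 + 0.55·0.5385 + 0.2·0.2735; P(genus P) ≈ 0.3254, P(genus Q) ≈ 0.5694, P(genus R) ≈ 0.1052

0.569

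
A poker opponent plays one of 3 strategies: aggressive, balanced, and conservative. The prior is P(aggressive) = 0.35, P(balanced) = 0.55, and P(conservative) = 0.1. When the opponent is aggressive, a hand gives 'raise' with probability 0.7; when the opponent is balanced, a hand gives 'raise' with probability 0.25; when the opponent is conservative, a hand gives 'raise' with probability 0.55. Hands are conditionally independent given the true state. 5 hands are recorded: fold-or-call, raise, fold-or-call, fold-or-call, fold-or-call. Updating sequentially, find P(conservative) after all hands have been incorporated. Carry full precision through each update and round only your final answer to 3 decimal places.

After 'fold-or-call': normaliser = 0.3·0.3500 + 0.75·0.5500 + 0.45·0.1000; P(aggressive) ≈ 0.1867, P(balanced) ≈ 0.7333, P(conservative) ≈ 0.0800
After 'raise': normaliser = 0.7·0.1867 + 0.25·0.7333 + 0.55·0.0800; P(aggressive) ≈ 0.3650, P(balanced) ≈ 0.5121, P(conservative) ≈ 0.1229
After 'fold-or-call': normaliser = 0.3·0.3650 + 0.75·0.5121 + 0.45·0.1229; P(aggressive) ≈ 0.1995, P(balanced) ≈ 0.6997, P(conservative) ≈ 0.1008
After 'fold-or-call': normaliser = 0.3·0.1995 + 0.75·0.6997 + 0.45·0.1008; P(aggressive) ≈ 0.0950, P(balanced) ≈ 0.8330, P(conservative) ≈ 0.0720
After 'fold-or-call': normaliser = 0.3·0.0950 + 0.75·0.8330 + 0.45·0.0720; P(aggressive) ≈ 0.0416, P(balanced) ≈ 0.9112, P(conservative) ≈ 0.0472

0.047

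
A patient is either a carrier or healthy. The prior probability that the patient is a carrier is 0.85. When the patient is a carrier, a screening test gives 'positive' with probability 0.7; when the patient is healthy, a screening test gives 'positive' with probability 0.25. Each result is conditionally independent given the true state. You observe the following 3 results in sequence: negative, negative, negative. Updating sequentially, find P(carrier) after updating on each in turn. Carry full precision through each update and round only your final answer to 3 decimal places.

After 'negative': P(carrier) = 0.3·0.8500 / (0.3·0.8500 + 0.75·0.1500) ≈ 0.6939
After 'negative': P(carrier) = 0.3·0.6939 / (0.3·0.6939 + 0.75·0.3061) ≈ 0.4755
After 'negative': P(carrier) = 0.3·0.4755 / (0.3·0.4755 + 0.75·0.5245) ≈ 0.2661

0.266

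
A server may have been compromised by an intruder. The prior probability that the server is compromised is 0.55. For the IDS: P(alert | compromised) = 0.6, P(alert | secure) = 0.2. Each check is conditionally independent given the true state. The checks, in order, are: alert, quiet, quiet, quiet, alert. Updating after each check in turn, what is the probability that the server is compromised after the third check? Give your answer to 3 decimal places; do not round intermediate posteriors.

0.478

Apply Bayes' rule sequentially, carrying P(compromised) forward.
After 'alert': P(compromised) = 0.6·0.5500 / (0.6·0.5500 + 0.2·0.4500) ≈ 0.7857
After 'quiet': P(compromised) = 0.4·0.7857 / (0.4·0.7857 + 0.8·0.2143) ≈ 0.6471
After 'quiet': P(compromised) = 0.4·0.6471 / (0.4·0.6471 + 0.8·0.3529) ≈ 0.4783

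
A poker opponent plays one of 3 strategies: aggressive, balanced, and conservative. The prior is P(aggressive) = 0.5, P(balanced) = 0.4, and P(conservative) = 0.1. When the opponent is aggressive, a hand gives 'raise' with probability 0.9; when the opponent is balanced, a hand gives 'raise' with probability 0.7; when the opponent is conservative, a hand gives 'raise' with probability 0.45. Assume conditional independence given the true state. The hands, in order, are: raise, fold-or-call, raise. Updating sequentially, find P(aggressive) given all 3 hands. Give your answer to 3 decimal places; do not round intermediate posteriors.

Each posterior becomes the prior for the next update.
After 'raise': normaliser = 0.9·0.5000 + 0.7·0.4000 + 0.45·0.1000; P(aggressive) ≈ 0.5806, P(balanced) ≈ 0.3613, P(conservative) ≈ 0.0581
After 'fold-or-call': normaliser = 0.1·0.5806 + 0.3·0.3613 + 0.55·0.0581; P(aggressive) ≈ 0.2927, P(balanced) ≈ 0.5463, P(conservative) ≈ 0.1610
After 'raise': normaliser = 0.9·0.2927 + 0.7·0.5463 + 0.45·0.1610; P(aggressive) ≈ 0.3667, P(balanced) ≈ 0.5324, P(conservative) ≈ 0.1008

0.367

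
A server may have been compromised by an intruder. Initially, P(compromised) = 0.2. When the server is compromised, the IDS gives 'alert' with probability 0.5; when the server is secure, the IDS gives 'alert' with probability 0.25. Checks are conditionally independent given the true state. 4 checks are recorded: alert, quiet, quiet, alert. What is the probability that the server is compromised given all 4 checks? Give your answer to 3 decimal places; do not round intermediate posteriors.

0.308

Apply Bayes' rule sequentially, carrying P(compromised) forward.
After 'alert': P(compromised) = 0.5·0.2000 / (0.5·0.2000 + 0.25·0.8000) ≈ 0.3333
After 'quiet': P(compromised) = 0.5·0.3333 / (0.5·0.3333 + 0.75·0.6667) ≈ 0.2500
After 'quiet': P(compromised) = 0.5·0.2500 / (0.5·0.2500 + 0.75·0.7500) ≈ 0.1818
After 'alert': P(compromised) = 0.5·0.1818 / (0.5·0.1818 + 0.25·0.8182) ≈ 0.3077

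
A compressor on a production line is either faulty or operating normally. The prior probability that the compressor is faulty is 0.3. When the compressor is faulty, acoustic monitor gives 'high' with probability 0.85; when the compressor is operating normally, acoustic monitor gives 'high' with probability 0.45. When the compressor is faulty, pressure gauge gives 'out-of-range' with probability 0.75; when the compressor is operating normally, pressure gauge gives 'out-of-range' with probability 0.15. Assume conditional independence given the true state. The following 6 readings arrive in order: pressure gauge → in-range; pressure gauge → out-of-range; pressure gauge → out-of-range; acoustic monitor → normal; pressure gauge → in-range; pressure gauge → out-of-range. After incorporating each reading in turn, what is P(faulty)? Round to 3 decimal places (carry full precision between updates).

0.558

After pressure gauge='in-range': P(faulty) = 0.25·0.3000 / (0.25·0.3000 + 0.85·0.7000) ≈ 0.1119
After pressure gauge='out-of-range': P(faulty) = 0.75·0.1119 / (0.75·0.1119 + 0.15·0.8881) ≈ 0.3866
After pressure gauge='out-of-range': P(faulty) = 0.75·0.3866 / (0.75·0.3866 + 0.15·0.6134) ≈ 0.7591
After acoustic monitor='normal': P(faulty) = 0.15·0.7591 / (0.15·0.7591 + 0.55·0.2409) ≈ 0.4622
After pressure gauge='in-range': P(faulty) = 0.25·0.4622 / (0.25·0.4622 + 0.85·0.5378) ≈ 0.2018
After pressure gauge='out-of-range': P(faulty) = 0.75·0.2018 / (0.75·0.2018 + 0.15·0.7982) ≈ 0.5583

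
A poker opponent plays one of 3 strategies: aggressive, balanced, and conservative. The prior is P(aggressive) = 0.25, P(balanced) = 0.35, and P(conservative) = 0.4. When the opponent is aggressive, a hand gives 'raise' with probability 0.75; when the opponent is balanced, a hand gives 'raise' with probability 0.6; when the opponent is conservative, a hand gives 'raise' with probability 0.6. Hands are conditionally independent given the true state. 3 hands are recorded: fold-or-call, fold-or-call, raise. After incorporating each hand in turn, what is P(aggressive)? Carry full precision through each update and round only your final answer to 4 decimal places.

After 'fold-or-call': normaliser = 0.25·0.2500 + 0.4·0.3500 + 0.4·0.4000; P(aggressive) ≈ 0.1724, P(balanced) ≈ 0.3862, P(conservative) ≈ 0.4414
After 'fold-or-call': normaliser = 0.25·0.1724 + 0.4·0.3862 + 0.4·0.4414; P(aggressive) ≈ 0.1152, P(balanced) ≈ 0.4129, P(conservative) ≈ 0.4719
After 'raise': normaliser = 0.75·0.1152 + 0.6·0.4129 + 0.6·0.4719; P(aggressive) ≈ 0.1400, P(balanced) ≈ 0.4013, P(conservative) ≈ 0.4587

0.1400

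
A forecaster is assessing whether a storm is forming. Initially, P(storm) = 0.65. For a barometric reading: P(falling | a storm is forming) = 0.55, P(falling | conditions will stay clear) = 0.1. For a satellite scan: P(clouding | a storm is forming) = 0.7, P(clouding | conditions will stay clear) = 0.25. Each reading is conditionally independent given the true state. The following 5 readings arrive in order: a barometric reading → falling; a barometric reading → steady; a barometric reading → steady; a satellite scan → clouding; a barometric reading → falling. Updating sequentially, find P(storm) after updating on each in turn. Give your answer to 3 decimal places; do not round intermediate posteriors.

Each posterior becomes the prior for the next update.
After a barometric reading='falling': P(storm) = 0.55·0.6500 / (0.55·0.6500 + 0.1·0.3500) ≈ 0.9108
After a barometric reading='steady': P(storm) = 0.45·0.9108 / (0.45·0.9108 + 0.9·0.0892) ≈ 0.8363
After a barometric reading='steady': P(storm) = 0.45·0.8363 / (0.45·0.8363 + 0.9·0.1637) ≈ 0.7186
After a satellite scan='clouding': P(storm) = 0.7·0.7186 / (0.7·0.7186 + 0.25·0.2814) ≈ 0.8773
After a barometric reading='falling': P(storm) = 0.55·0.8773 / (0.55·0.8773 + 0.1·0.1227) ≈ 0.9752

0.975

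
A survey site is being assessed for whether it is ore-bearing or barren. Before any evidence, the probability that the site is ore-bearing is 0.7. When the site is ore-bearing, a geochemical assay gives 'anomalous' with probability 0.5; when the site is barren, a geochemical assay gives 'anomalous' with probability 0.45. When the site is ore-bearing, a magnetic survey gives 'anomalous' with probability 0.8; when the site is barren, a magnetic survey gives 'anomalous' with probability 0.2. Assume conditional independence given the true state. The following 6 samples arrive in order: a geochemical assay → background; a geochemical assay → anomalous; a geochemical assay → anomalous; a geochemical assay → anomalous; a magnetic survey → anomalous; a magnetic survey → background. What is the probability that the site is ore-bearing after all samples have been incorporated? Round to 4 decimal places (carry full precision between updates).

0.7442

Each posterior becomes the prior for the next update.
After a geochemical assay='background': P(ore) = 0.5·0.7000 / (0.5·0.7000 + 0.55·0.3000) ≈ 0.6796
After a geochemical assay='anomalous': P(ore) = 0.5·0.6796 / (0.5·0.6796 + 0.45·0.3204) ≈ 0.7021
After a geochemical assay='anomalous': P(ore) = 0.5·0.7021 / (0.5·0.7021 + 0.45·0.2979) ≈ 0.7237
After a geochemical assay='anomalous': P(ore) = 0.5·0.7237 / (0.5·0.7237 + 0.45·0.2763) ≈ 0.7442
After a magnetic survey='anomalous': P(ore) = 0.8·0.7442 / (0.8·0.7442 + 0.2·0.2558) ≈ 0.9209
After a magnetic survey='background': P(ore) = 0.2·0.9209 / (0.2·0.9209 + 0.8·0.0791) ≈ 0.7442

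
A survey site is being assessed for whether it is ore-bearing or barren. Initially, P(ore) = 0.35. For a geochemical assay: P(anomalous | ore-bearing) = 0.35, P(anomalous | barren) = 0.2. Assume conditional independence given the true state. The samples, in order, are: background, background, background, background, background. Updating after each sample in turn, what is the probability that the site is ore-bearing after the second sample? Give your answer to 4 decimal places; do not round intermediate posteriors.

0.2622

Each posterior becomes the prior for the next update.
After 'background': P(ore) = 0.65·0.3500 / (0.65·0.3500 + 0.8·0.6500) ≈ 0.3043
After 'background': P(ore) = 0.65·0.3043 / (0.65·0.3043 + 0.8·0.6957) ≈ 0.2622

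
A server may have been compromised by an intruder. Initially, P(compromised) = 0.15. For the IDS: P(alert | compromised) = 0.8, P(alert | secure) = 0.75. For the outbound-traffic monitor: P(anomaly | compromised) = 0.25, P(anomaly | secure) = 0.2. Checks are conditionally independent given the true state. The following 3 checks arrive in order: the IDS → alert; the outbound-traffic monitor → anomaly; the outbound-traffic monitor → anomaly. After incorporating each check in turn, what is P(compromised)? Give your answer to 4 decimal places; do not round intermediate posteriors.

0.2273

Each posterior becomes the prior for the next update.
After the IDS='alert': P(compromised) = 0.8·0.1500 / (0.8·0.1500 + 0.75·0.8500) ≈ 0.1584
After the outbound-traffic monitor='anomaly': P(compromised) = 0.25·0.1584 / (0.25·0.1584 + 0.2·0.8416) ≈ 0.1905
After the outbound-traffic monitor='anomaly': P(compromised) = 0.25·0.1905 / (0.25·0.1905 + 0.2·0.8095) ≈ 0.2273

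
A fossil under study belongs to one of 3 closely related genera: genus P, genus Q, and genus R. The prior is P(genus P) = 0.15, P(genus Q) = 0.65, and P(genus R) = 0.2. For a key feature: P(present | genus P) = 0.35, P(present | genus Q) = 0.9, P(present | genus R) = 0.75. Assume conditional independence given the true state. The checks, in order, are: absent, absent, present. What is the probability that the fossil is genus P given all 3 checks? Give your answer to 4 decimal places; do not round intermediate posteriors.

After 'absent': normaliser = 0.65·0.1500 + 0.1·0.6500 + 0.25·0.2000; P(genus P) ≈ 0.4588, P(genus Q) ≈ 0.3059, P(genus R) ≈ 0.2353
After 'absent': normaliser = 0.65·0.4588 + 0.1·0.3059 + 0.25·0.2353; P(genus P) ≈ 0.7693, P(genus Q) ≈ 0.0789, P(genus R) ≈ 0.1517
After 'present': normaliser = 0.35·0.7693 + 0.9·0.0789 + 0.75·0.1517; P(genus P) ≈ 0.5930, P(genus Q) ≈ 0.1564, P(genus R) ≈ 0.2506

0.5930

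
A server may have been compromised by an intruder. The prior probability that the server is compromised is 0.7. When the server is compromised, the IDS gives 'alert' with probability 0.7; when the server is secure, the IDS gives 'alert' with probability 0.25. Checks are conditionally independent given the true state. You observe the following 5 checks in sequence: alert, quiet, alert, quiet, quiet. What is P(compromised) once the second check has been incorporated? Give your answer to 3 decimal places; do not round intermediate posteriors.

After 'alert': P(compromised) = 0.7·0.7000 / (0.7·0.7000 + 0.25·0.3000) ≈ 0.8673
After 'quiet': P(compromised) = 0.3·0.8673 / (0.3·0.8673 + 0.75·0.1327) ≈ 0.7232

0.723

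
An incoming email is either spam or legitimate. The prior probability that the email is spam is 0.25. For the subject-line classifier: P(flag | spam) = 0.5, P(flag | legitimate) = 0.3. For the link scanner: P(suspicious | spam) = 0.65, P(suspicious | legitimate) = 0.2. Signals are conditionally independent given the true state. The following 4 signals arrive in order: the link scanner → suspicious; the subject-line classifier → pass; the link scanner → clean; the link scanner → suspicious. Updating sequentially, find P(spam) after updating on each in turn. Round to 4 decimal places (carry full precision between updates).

Each posterior becomes the prior for the next update.
After the link scanner='suspicious': P(spam) = 0.65·0.2500 / (0.65·0.2500 + 0.2·0.7500) ≈ 0.5200
After the subject-line classifier='pass': P(spam) = 0.5·0.5200 / (0.5·0.5200 + 0.7·0.4800) ≈ 0.4362
After the link scanner='clean': P(spam) = 0.35·0.4362 / (0.35·0.4362 + 0.8·0.5638) ≈ 0.2529
After the link scanner='suspicious': P(spam) = 0.65·0.2529 / (0.65·0.2529 + 0.2·0.7471) ≈ 0.5239

0.5239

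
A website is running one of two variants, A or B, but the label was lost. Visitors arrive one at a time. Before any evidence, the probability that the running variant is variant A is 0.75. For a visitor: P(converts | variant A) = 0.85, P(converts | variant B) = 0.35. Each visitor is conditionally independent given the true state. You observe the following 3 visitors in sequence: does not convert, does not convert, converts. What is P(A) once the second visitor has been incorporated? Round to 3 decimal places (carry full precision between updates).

0.138

After 'does not convert': P(A) = 0.15·0.7500 / (0.15·0.7500 + 0.65·0.2500) ≈ 0.4091
After 'does not convert': P(A) = 0.15·0.4091 / (0.15·0.4091 + 0.65·0.5909) ≈ 0.1378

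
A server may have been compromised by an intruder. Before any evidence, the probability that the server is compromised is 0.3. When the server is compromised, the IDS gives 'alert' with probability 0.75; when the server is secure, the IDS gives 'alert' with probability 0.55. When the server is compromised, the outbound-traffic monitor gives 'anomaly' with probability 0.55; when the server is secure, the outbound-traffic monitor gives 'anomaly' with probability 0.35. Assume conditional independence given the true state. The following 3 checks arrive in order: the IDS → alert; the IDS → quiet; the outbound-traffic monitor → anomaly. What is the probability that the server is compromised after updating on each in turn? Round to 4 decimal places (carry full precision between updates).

After the IDS='alert': P(compromised) = 0.75·0.3000 / (0.75·0.3000 + 0.55·0.7000) ≈ 0.3689
After the IDS='quiet': P(compromised) = 0.25·0.3689 / (0.25·0.3689 + 0.45·0.6311) ≈ 0.2451
After the outbound-traffic monitor='anomaly': P(compromised) = 0.55·0.2451 / (0.55·0.2451 + 0.35·0.7549) ≈ 0.3378

0.3378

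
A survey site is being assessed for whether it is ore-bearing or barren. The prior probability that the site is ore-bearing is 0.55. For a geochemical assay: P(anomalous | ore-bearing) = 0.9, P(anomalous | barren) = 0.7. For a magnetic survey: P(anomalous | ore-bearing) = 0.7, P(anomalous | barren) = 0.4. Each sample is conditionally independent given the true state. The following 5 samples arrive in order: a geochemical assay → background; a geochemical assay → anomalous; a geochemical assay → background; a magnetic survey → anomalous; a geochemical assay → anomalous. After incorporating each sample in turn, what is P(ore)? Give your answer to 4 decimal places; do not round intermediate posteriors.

0.2821

After a geochemical assay='background': P(ore) = 0.1·0.5500 / (0.1·0.5500 + 0.3·0.4500) ≈ 0.2895
After a geochemical assay='anomalous': P(ore) = 0.9·0.2895 / (0.9·0.2895 + 0.7·0.7105) ≈ 0.3438
After a geochemical assay='background': P(ore) = 0.1·0.3438 / (0.1·0.3438 + 0.3·0.6562) ≈ 0.1486
After a magnetic survey='anomalous': P(ore) = 0.7·0.1486 / (0.7·0.1486 + 0.4·0.8514) ≈ 0.2340
After a geochemical assay='anomalous': P(ore) = 0.9·0.2340 / (0.9·0.2340 + 0.7·0.7660) ≈ 0.2821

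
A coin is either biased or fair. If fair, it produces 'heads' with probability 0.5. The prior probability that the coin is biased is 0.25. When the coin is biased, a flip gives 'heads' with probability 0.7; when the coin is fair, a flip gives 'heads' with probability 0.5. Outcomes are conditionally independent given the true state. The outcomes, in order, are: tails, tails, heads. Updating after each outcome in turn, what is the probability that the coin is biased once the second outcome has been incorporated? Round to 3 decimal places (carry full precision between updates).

After 'tails': P(biased) = 0.3·0.2500 / (0.3·0.2500 + 0.5·0.7500) ≈ 0.1667
After 'tails': P(biased) = 0.3·0.1667 / (0.3·0.1667 + 0.5·0.8333) ≈ 0.1071

0.107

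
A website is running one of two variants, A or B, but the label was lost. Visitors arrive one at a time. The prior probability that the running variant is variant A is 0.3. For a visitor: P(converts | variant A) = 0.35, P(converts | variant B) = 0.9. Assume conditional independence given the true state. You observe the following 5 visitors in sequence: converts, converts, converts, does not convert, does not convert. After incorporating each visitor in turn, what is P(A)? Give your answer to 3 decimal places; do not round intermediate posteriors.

Each posterior becomes the prior for the next update.
After 'converts': P(A) = 0.35·0.3000 / (0.35·0.3000 + 0.9·0.7000) ≈ 0.1429
After 'converts': P(A) = 0.35·0.1429 / (0.35·0.1429 + 0.9·0.8571) ≈ 0.0609
After 'converts': P(A) = 0.35·0.0609 / (0.35·0.0609 + 0.9·0.9391) ≈ 0.0246
After 'does not convert': P(A) = 0.65·0.0246 / (0.65·0.0246 + 0.1·0.9754) ≈ 0.1408
After 'does not convert': P(A) = 0.65·0.1408 / (0.65·0.1408 + 0.1·0.8592) ≈ 0.5157

0.516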